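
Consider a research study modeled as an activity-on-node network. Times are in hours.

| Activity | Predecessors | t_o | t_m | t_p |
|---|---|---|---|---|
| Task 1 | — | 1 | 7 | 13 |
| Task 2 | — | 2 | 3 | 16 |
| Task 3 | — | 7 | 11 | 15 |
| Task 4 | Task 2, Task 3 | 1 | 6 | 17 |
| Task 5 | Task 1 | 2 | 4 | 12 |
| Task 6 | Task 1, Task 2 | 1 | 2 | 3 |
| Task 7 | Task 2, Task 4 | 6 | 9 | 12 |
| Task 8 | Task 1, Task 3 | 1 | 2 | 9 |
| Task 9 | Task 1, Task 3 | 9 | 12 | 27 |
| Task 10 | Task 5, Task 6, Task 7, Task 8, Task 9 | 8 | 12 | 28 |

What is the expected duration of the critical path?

te_Task 1 = (1 + 4·7 + 13)/6 = 42/6 = 7
te_Task 2 = (2 + 4·3 + 16)/6 = 30/6 = 5
te_Task 3 = (7 + 4·11 + 15)/6 = 66/6 = 11
te_Task 4 = (1 + 4·6 + 17)/6 = 42/6 = 7
te_Task 5 = (2 + 4·4 + 12)/6 = 30/6 = 5
te_Task 6 = (1 + 4·2 + 3)/6 = 12/6 = 2
te_Task 7 = (6 + 4·9 + 12)/6 = 54/6 = 9
te_Task 8 = (1 + 4·2 + 9)/6 = 18/6 = 3
te_Task 9 = (9 + 4·12 + 27)/6 = 84/6 = 14
te_Task 10 = (8 + 4·12 + 28)/6 = 84/6 = 14

Forward pass:
ES_Task 1 = 0; EF_Task 1 = 7
ES_Task 2 = 0; EF_Task 2 = 5
ES_Task 3 = 0; EF_Task 3 = 11
ES_Task 4 = max(EF_Task 2=5, EF_Task 3=11) = 11; EF_Task 4 = 11+7 = 18
ES_Task 5 = 7; EF_Task 5 = 7+5 = 12
ES_Task 6 = max(EF_Task 1=7, EF_Task 2=5) = 7; EF_Task 6 = 7+2 = 9
ES_Task 7 = max(EF_Task 2=5, EF_Task 4=18) = 18; EF_Task 7 = 18+9 = 27
ES_Task 8 = max(EF_Task 1=7, EF_Task 3=11) = 11; EF_Task 8 = 11+3 = 14
ES_Task 9 = max(EF_Task 1=7, EF_Task 3=11) = 11; EF_Task 9 = 11+14 = 25
ES_Task 10 = max(EF_Task 5=12, EF_Task 6=9, EF_Task 7=27, EF_Task 8=14, EF_Task 9=25) = 27; EF_Task 10 = 27+14 = 41
Expected project duration μ = 41 hours. Critical path: Task 3 → Task 4 → Task 7 → Task 10.

41 hours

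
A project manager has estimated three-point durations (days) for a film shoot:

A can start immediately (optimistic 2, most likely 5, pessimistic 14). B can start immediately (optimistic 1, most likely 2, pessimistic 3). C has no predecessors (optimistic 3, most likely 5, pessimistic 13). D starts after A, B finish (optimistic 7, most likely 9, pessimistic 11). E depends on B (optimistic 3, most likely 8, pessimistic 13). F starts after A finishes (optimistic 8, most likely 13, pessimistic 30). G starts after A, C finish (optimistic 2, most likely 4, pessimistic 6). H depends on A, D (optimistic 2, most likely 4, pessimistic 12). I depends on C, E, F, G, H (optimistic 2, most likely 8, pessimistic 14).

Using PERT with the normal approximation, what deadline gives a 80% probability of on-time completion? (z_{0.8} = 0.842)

te_A = (2 + 4·5 + 14)/6 = 36/6 = 6; σ²_A = ((14−2)/6)² = 4.000
te_B = (1 + 4·2 + 3)/6 = 12/6 = 2; σ²_B = ((3−1)/6)² = 0.111
te_C = (3 + 4·5 + 13)/6 = 36/6 = 6; σ²_C = ((13−3)/6)² = 2.778
te_D = (7 + 4·9 + 11)/6 = 54/6 = 9; σ²_D = ((11−7)/6)² = 0.444
te_E = (3 + 4·8 + 13)/6 = 48/6 = 8; σ²_E = ((13−3)/6)² = 2.778
te_F = (8 + 4·13 + 30)/6 = 90/6 = 15; σ²_F = ((30−8)/6)² = 13.444
te_G = (2 + 4·4 + 6)/6 = 24/6 = 4; σ²_G = ((6−2)/6)² = 0.444
te_H = (2 + 4·4 + 12)/6 = 30/6 = 5; σ²_H = ((12−2)/6)² = 2.778
te_I = (2 + 4·8 + 14)/6 = 48/6 = 8; σ²_I = ((14−2)/6)² = 4.000

Forward pass:
ES_A = 0; EF_A = 6
ES_B = 0; EF_B = 2
ES_C = 0; EF_C = 6
ES_D = max(EF_A=6, EF_B=2) = 6; EF_D = 6+9 = 15
ES_E = 2; EF_E = 2+8 = 10
ES_F = 6; EF_F = 6+15 = 21
ES_G = max(EF_A=6, EF_C=6) = 6; EF_G = 6+4 = 10
ES_H = max(EF_A=6, EF_D=15) = 15; EF_H = 15+5 = 20
ES_I = max(EF_C=6, EF_E=10, EF_F=21, EF_G=10, EF_H=20) = 21; EF_I = 21+8 = 29
Expected project duration μ = 29 days. Critical path: A → F → I.

Variance along critical path = 4.000 + 13.444 + 4.000 = 21.444; σ = 4.631 days.
D = μ + z·σ = 29 + 0.842·4.631 = 32.9 days

32.9 days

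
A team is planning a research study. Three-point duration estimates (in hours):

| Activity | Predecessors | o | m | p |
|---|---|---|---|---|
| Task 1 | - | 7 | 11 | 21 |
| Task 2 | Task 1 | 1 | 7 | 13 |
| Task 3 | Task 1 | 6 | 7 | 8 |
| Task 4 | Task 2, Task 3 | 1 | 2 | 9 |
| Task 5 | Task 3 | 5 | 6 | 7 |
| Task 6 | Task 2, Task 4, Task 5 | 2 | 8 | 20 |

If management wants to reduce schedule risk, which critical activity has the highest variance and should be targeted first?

te_Task 1 = (7 + 4·11 + 21)/6 = 72/6 = 12; σ²_Task 1 = ((21−7)/6)² = 5.444
te_Task 2 = (1 + 4·7 + 13)/6 = 42/6 = 7; σ²_Task 2 = ((13−1)/6)² = 4.000
te_Task 3 = (6 + 4·7 + 8)/6 = 42/6 = 7; σ²_Task 3 = ((8−6)/6)² = 0.111
te_Task 4 = (1 + 4·2 + 9)/6 = 18/6 = 3; σ²_Task 4 = ((9−1)/6)² = 1.778
te_Task 5 = (5 + 4·6 + 7)/6 = 36/6 = 6; σ²_Task 5 = ((7−5)/6)² = 0.111
te_Task 6 = (2 + 4·8 + 20)/6 = 54/6 = 9; σ²_Task 6 = ((20−2)/6)² = 9.000

Forward pass:
ES_Task 1 = 0; EF_Task 1 = 12
ES_Task 2 = 12; EF_Task 2 = 12+7 = 19
ES_Task 3 = 12; EF_Task 3 = 12+7 = 19
ES_Task 4 = max(EF_Task 2=19, EF_Task 3=19) = 19; EF_Task 4 = 19+3 = 22
ES_Task 5 = 19; EF_Task 5 = 19+6 = 25
ES_Task 6 = max(EF_Task 2=19, EF_Task 4=22, EF_Task 5=25) = 25; EF_Task 6 = 25+9 = 34
Expected project duration μ = 34 hours. Critical path: Task 1 → Task 3 → Task 5 → Task 6.

Variances on critical path: σ²_Task 1=5.444, σ²_Task 3=0.111, σ²_Task 5=0.111, σ²_Task 6=9.000.
Largest is σ²_Task 6 = 9.000.

Task 6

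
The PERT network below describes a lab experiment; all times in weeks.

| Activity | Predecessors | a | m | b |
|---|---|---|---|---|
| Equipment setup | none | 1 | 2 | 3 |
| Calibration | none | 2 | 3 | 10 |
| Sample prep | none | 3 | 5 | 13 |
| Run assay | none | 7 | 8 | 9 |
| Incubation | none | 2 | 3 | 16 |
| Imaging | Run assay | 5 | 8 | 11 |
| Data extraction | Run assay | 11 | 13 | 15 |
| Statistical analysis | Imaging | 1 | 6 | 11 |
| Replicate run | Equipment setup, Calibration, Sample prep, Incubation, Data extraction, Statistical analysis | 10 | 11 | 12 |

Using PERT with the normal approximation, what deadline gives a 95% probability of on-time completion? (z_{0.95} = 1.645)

36.3 weeks

te_Equipment setup = (1 + 4·2 + 3)/6 = 12/6 = 2; σ²_Equipment setup = ((3−1)/6)² = 0.111
te_Calibration = (2 + 4·3 + 10)/6 = 24/6 = 4; σ²_Calibration = ((10−2)/6)² = 1.778
te_Sample prep = (3 + 4·5 + 13)/6 = 36/6 = 6; σ²_Sample prep = ((13−3)/6)² = 2.778
te_Run assay = (7 + 4·8 + 9)/6 = 48/6 = 8; σ²_Run assay = ((9−7)/6)² = 0.111
te_Incubation = (2 + 4·3 + 16)/6 = 30/6 = 5; σ²_Incubation = ((16−2)/6)² = 5.444
te_Imaging = (5 + 4·8 + 11)/6 = 48/6 = 8; σ²_Imaging = ((11−5)/6)² = 1.000
te_Data extraction = (11 + 4·13 + 15)/6 = 78/6 = 13; σ²_Data extraction = ((15−11)/6)² = 0.444
te_Statistical analysis = (1 + 4·6 + 11)/6 = 36/6 = 6; σ²_Statistical analysis = ((11−1)/6)² = 2.778
te_Replicate run = (10 + 4·11 + 12)/6 = 66/6 = 11; σ²_Replicate run = ((12−10)/6)² = 0.111

Forward pass:
ES_Equipment setup = 0; EF_Equipment setup = 2
ES_Calibration = 0; EF_Calibration = 4
ES_Sample prep = 0; EF_Sample prep = 6
ES_Run assay = 0; EF_Run assay = 8
ES_Incubation = 0; EF_Incubation = 5
ES_Imaging = 8; EF_Imaging = 8+8 = 16
ES_Data extraction = 8; EF_Data extraction = 8+13 = 21
ES_Statistical analysis = 16; EF_Statistical analysis = 16+6 = 22
ES_Replicate run = max(EF_Equipment setup=2, EF_Calibration=4, EF_Sample prep=6, EF_Incubation=5, EF_Data extraction=21, EF_Statistical analysis=22) = 22; EF_Replicate run = 22+11 = 33
Expected project duration μ = 33 weeks. Critical path: Run assay → Imaging → Statistical analysis → Replicate run.

Variance along critical path = 0.111 + 1.000 + 2.778 + 0.111 = 4.000; σ = 2.000 weeks.
D = μ + z·σ = 33 + 1.645·2.000 = 36.3 weeks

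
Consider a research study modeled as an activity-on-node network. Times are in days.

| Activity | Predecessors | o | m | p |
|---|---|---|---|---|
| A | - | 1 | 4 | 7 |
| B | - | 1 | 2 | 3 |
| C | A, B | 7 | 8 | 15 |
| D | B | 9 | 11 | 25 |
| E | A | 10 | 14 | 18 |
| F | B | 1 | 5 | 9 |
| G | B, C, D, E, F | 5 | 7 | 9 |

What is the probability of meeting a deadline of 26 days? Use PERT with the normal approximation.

0.711

te_A = (1 + 4·4 + 7)/6 = 24/6 = 4; σ²_A = ((7−1)/6)² = 1.000
te_B = (1 + 4·2 + 3)/6 = 12/6 = 2; σ²_B = ((3−1)/6)² = 0.111
te_C = (7 + 4·8 + 15)/6 = 54/6 = 9; σ²_C = ((15−7)/6)² = 1.778
te_D = (9 + 4·11 + 25)/6 = 78/6 = 13; σ²_D = ((25−9)/6)² = 7.111
te_E = (10 + 4·14 + 18)/6 = 84/6 = 14; σ²_E = ((18−10)/6)² = 1.778
te_F = (1 + 4·5 + 9)/6 = 30/6 = 5; σ²_F = ((9−1)/6)² = 1.778
te_G = (5 + 4·7 + 9)/6 = 42/6 = 7; σ²_G = ((9−5)/6)² = 0.444

Forward pass:
ES_A = 0; EF_A = 4
ES_B = 0; EF_B = 2
ES_C = max(EF_A=4, EF_B=2) = 4; EF_C = 4+9 = 13
ES_D = 2; EF_D = 2+13 = 15
ES_E = 4; EF_E = 4+14 = 18
ES_F = 2; EF_F = 2+5 = 7
ES_G = max(EF_B=2, EF_C=13, EF_D=15, EF_E=18, EF_F=7) = 18; EF_G = 18+7 = 25
Expected project duration μ = 25 days. Critical path: A → E → G.

Variance along critical path = 1.000 + 1.778 + 0.444 = 3.222; σ = √3.222 = 1.795 days.
Z = (26 − 25) / 1.795 = 0.557
P(T ≤ 26) = Φ(0.557) ≈ 0.711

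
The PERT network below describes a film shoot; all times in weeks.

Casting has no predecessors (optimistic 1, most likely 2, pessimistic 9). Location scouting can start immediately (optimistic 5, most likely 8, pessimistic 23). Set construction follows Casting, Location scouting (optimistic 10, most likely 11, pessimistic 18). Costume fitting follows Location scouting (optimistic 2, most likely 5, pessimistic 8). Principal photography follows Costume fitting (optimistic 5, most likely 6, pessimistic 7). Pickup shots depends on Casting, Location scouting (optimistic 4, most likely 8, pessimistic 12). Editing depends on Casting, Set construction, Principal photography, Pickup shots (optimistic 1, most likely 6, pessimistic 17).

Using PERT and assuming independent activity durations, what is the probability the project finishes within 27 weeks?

0.318

te_Casting = (1 + 4·2 + 9)/6 = 18/6 = 3; σ²_Casting = ((9−1)/6)² = 1.778
te_Location scouting = (5 + 4·8 + 23)/6 = 60/6 = 10; σ²_Location scouting = ((23−5)/6)² = 9.000
te_Set construction = (10 + 4·11 + 18)/6 = 72/6 = 12; σ²_Set construction = ((18−10)/6)² = 1.778
te_Costume fitting = (2 + 4·5 + 8)/6 = 30/6 = 5; σ²_Costume fitting = ((8−2)/6)² = 1.000
te_Principal photography = (5 + 4·6 + 7)/6 = 36/6 = 6; σ²_Principal photography = ((7−5)/6)² = 0.111
te_Pickup shots = (4 + 4·8 + 12)/6 = 48/6 = 8; σ²_Pickup shots = ((12−4)/6)² = 1.778
te_Editing = (1 + 4·6 + 17)/6 = 42/6 = 7; σ²_Editing = ((17−1)/6)² = 7.111

Forward pass:
ES_Casting = 0; EF_Casting = 3
ES_Location scouting = 0; EF_Location scouting = 10
ES_Set construction = max(EF_Casting=3, EF_Location scouting=10) = 10; EF_Set construction = 10+12 = 22
ES_Costume fitting = 10; EF_Costume fitting = 10+5 = 15
ES_Principal photography = 15; EF_Principal photography = 15+6 = 21
ES_Pickup shots = max(EF_Casting=3, EF_Location scouting=10) = 10; EF_Pickup shots = 10+8 = 18
ES_Editing = max(EF_Casting=3, EF_Set construction=22, EF_Principal photography=21, EF_Pickup shots=18) = 22; EF_Editing = 22+7 = 29
Expected project duration μ = 29 weeks. Critical path: Location scouting → Set construction → Editing.

Variance along critical path = 9.000 + 1.778 + 7.111 = 17.889; σ = √17.889 = 4.230 weeks.
Z = (27 − 29) / 4.230 = -0.473
P(T ≤ 27) = Φ(-0.473) ≈ 0.318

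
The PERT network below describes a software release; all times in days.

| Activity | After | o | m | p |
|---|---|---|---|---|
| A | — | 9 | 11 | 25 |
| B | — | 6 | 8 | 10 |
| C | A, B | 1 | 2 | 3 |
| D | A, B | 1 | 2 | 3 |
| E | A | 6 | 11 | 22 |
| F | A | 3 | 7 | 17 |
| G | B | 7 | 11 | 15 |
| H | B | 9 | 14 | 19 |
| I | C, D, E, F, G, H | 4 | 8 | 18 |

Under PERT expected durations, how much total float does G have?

6 days

te_A = (9 + 4·11 + 25)/6 = 78/6 = 13
te_B = (6 + 4·8 + 10)/6 = 48/6 = 8
te_C = (1 + 4·2 + 3)/6 = 12/6 = 2
te_D = (1 + 4·2 + 3)/6 = 12/6 = 2
te_E = (6 + 4·11 + 22)/6 = 72/6 = 12
te_F = (3 + 4·7 + 17)/6 = 48/6 = 8
te_G = (7 + 4·11 + 15)/6 = 66/6 = 11
te_H = (9 + 4·14 + 19)/6 = 84/6 = 14
te_I = (4 + 4·8 + 18)/6 = 54/6 = 9

Forward pass:
ES_A = 0; EF_A = 13
ES_B = 0; EF_B = 8
ES_C = max(EF_A=13, EF_B=8) = 13; EF_C = 13+2 = 15
ES_D = max(EF_A=13, EF_B=8) = 13; EF_D = 13+2 = 15
ES_E = 13; EF_E = 13+12 = 25
ES_F = 13; EF_F = 13+8 = 21
ES_G = 8; EF_G = 8+11 = 19
ES_H = 8; EF_H = 8+14 = 22
ES_I = max(EF_C=15, EF_D=15, EF_E=25, EF_F=21, EF_G=19, EF_H=22) = 25; EF_I = 25+9 = 34
Expected project duration μ = 34 days. Critical path: A → E → I.

Backward pass:
LF_I = 34; LS_I = 34−9 = 25
LF_H = LS_I = 25; LS_H = 25−14 = 11
LF_G = LS_I = 25; LS_G = 25−11 = 14
LF_F = LS_I = 25; LS_F = 25−8 = 17
LF_E = LS_I = 25; LS_E = 25−12 = 13
LF_D = LS_I = 25; LS_D = 25−2 = 23
LF_C = LS_I = 25; LS_C = 25−2 = 23
LF_B = min(LS_C=23, LS_D=23, LS_G=14, LS_H=11) = 11; LS_B = 11−8 = 3
LF_A = min(LS_C=23, LS_D=23, LS_E=13, LS_F=17) = 13; LS_A = 13−13 = 0
Slack_G = LS_G − ES_G = 14 − 8 = 6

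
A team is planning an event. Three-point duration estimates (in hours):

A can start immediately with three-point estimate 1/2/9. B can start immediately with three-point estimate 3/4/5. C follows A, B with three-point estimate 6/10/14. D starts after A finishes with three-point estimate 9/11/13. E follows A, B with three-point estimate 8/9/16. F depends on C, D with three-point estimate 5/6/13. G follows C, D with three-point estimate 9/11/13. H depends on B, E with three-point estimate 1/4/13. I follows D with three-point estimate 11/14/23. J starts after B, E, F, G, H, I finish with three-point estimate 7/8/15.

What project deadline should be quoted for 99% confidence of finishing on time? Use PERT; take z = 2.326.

44.6 hours

te_A = (1 + 4·2 + 9)/6 = 18/6 = 3; σ²_A = ((9−1)/6)² = 1.778
te_B = (3 + 4·4 + 5)/6 = 24/6 = 4; σ²_B = ((5−3)/6)² = 0.111
te_C = (6 + 4·10 + 14)/6 = 60/6 = 10; σ²_C = ((14−6)/6)² = 1.778
te_D = (9 + 4·11 + 13)/6 = 66/6 = 11; σ²_D = ((13−9)/6)² = 0.444
te_E = (8 + 4·9 + 16)/6 = 60/6 = 10; σ²_E = ((16−8)/6)² = 1.778
te_F = (5 + 4·6 + 13)/6 = 42/6 = 7; σ²_F = ((13−5)/6)² = 1.778
te_G = (9 + 4·11 + 13)/6 = 66/6 = 11; σ²_G = ((13−9)/6)² = 0.444
te_H = (1 + 4·4 + 13)/6 = 30/6 = 5; σ²_H = ((13−1)/6)² = 4.000
te_I = (11 + 4·14 + 23)/6 = 90/6 = 15; σ²_I = ((23−11)/6)² = 4.000
te_J = (7 + 4·8 + 15)/6 = 54/6 = 9; σ²_J = ((15−7)/6)² = 1.778

Forward pass:
ES_A = 0; EF_A = 3
ES_B = 0; EF_B = 4
ES_C = max(EF_A=3, EF_B=4) = 4; EF_C = 4+10 = 14
ES_D = 3; EF_D = 3+11 = 14
ES_E = max(EF_A=3, EF_B=4) = 4; EF_E = 4+10 = 14
ES_F = max(EF_C=14, EF_D=14) = 14; EF_F = 14+7 = 21
ES_G = max(EF_C=14, EF_D=14) = 14; EF_G = 14+11 = 25
ES_H = max(EF_B=4, EF_E=14) = 14; EF_H = 14+5 = 19
ES_I = 14; EF_I = 14+15 = 29
ES_J = max(EF_B=4, EF_E=14, EF_F=21, EF_G=25, EF_H=19, EF_I=29) = 29; EF_J = 29+9 = 38
Expected project duration μ = 38 hours. Critical path: A → D → I → J.

Variance along critical path = 1.778 + 0.444 + 4.000 + 1.778 = 8.000; σ = 2.828 hours.
D = μ + z·σ = 38 + 2.326·2.828 = 44.6 hours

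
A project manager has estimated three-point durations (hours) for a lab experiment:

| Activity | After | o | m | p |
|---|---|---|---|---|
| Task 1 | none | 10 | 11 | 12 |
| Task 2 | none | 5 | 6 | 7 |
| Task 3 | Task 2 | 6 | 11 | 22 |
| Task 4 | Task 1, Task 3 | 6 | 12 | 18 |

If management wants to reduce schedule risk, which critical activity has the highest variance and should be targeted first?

te_Task 1 = (10 + 4·11 + 12)/6 = 66/6 = 11; σ²_Task 1 = ((12−10)/6)² = 0.111
te_Task 2 = (5 + 4·6 + 7)/6 = 36/6 = 6; σ²_Task 2 = ((7−5)/6)² = 0.111
te_Task 3 = (6 + 4·11 + 22)/6 = 72/6 = 12; σ²_Task 3 = ((22−6)/6)² = 7.111
te_Task 4 = (6 + 4·12 + 18)/6 = 72/6 = 12; σ²_Task 4 = ((18−6)/6)² = 4.000

Forward pass:
ES_Task 1 = 0; EF_Task 1 = 11
ES_Task 2 = 0; EF_Task 2 = 6
ES_Task 3 = 6; EF_Task 3 = 6+12 = 18
ES_Task 4 = max(EF_Task 1=11, EF_Task 3=18) = 18; EF_Task 4 = 18+12 = 30
Expected project duration μ = 30 hours. Critical path: Task 2 → Task 3 → Task 4.

Variances on critical path: σ²_Task 2=0.111, σ²_Task 3=7.111, σ²_Task 4=4.000.
Largest is σ²_Task 3 = 7.111.

Task 3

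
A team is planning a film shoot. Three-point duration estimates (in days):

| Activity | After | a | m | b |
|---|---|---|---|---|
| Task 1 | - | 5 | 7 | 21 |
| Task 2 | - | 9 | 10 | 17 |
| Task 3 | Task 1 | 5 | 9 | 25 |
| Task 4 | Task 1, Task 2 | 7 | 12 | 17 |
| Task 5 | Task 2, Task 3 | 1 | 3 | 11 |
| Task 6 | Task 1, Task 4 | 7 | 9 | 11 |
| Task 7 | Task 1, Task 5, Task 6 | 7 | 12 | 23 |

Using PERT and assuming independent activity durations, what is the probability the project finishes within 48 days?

0.806

te_Task 1 = (5 + 4·7 + 21)/6 = 54/6 = 9; σ²_Task 1 = ((21−5)/6)² = 7.111
te_Task 2 = (9 + 4·10 + 17)/6 = 66/6 = 11; σ²_Task 2 = ((17−9)/6)² = 1.778
te_Task 3 = (5 + 4·9 + 25)/6 = 66/6 = 11; σ²_Task 3 = ((25−5)/6)² = 11.111
te_Task 4 = (7 + 4·12 + 17)/6 = 72/6 = 12; σ²_Task 4 = ((17−7)/6)² = 2.778
te_Task 5 = (1 + 4·3 + 11)/6 = 24/6 = 4; σ²_Task 5 = ((11−1)/6)² = 2.778
te_Task 6 = (7 + 4·9 + 11)/6 = 54/6 = 9; σ²_Task 6 = ((11−7)/6)² = 0.444
te_Task 7 = (7 + 4·12 + 23)/6 = 78/6 = 13; σ²_Task 7 = ((23−7)/6)² = 7.111

Forward pass:
ES_Task 1 = 0; EF_Task 1 = 9
ES_Task 2 = 0; EF_Task 2 = 11
ES_Task 3 = 9; EF_Task 3 = 9+11 = 20
ES_Task 4 = max(EF_Task 1=9, EF_Task 2=11) = 11; EF_Task 4 = 11+12 = 23
ES_Task 5 = max(EF_Task 2=11, EF_Task 3=20) = 20; EF_Task 5 = 20+4 = 24
ES_Task 6 = max(EF_Task 1=9, EF_Task 4=23) = 23; EF_Task 6 = 23+9 = 32
ES_Task 7 = max(EF_Task 1=9, EF_Task 5=24, EF_Task 6=32) = 32; EF_Task 7 = 32+13 = 45
Expected project duration μ = 45 days. Critical path: Task 2 → Task 4 → Task 6 → Task 7.

Variance along critical path = 1.778 + 2.778 + 0.444 + 7.111 = 12.111; σ = √12.111 = 3.480 days.
Z = (48 − 45) / 3.480 = 0.862
P(T ≤ 48) = Φ(0.862) ≈ 0.806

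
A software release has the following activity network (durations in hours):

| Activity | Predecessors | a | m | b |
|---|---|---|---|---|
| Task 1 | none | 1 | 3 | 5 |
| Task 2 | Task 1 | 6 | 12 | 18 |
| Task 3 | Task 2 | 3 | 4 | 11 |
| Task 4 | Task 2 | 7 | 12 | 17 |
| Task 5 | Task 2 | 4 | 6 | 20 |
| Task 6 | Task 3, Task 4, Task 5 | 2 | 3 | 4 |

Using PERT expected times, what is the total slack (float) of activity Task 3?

7 hours

te_Task 1 = (1 + 4·3 + 5)/6 = 18/6 = 3
te_Task 2 = (6 + 4·12 + 18)/6 = 72/6 = 12
te_Task 3 = (3 + 4·4 + 11)/6 = 30/6 = 5
te_Task 4 = (7 + 4·12 + 17)/6 = 72/6 = 12
te_Task 5 = (4 + 4·6 + 20)/6 = 48/6 = 8
te_Task 6 = (2 + 4·3 + 4)/6 = 18/6 = 3

Forward pass:
ES_Task 1 = 0; EF_Task 1 = 3
ES_Task 2 = 3; EF_Task 2 = 3+12 = 15
ES_Task 3 = 15; EF_Task 3 = 15+5 = 20
ES_Task 4 = 15; EF_Task 4 = 15+12 = 27
ES_Task 5 = 15; EF_Task 5 = 15+8 = 23
ES_Task 6 = max(EF_Task 3=20, EF_Task 4=27, EF_Task 5=23) = 27; EF_Task 6 = 27+3 = 30
Expected project duration μ = 30 hours. Critical path: Task 1 → Task 2 → Task 4 → Task 6.

Backward pass:
LF_Task 6 = 30; LS_Task 6 = 30−3 = 27
LF_Task 5 = LS_Task 6 = 27; LS_Task 5 = 27−8 = 19
LF_Task 4 = LS_Task 6 = 27; LS_Task 4 = 27−12 = 15
LF_Task 3 = LS_Task 6 = 27; LS_Task 3 = 27−5 = 22
LF_Task 2 = min(LS_Task 3=22, LS_Task 4=15, LS_Task 5=19) = 15; LS_Task 2 = 15−12 = 3
LF_Task 1 = LS_Task 2 = 3; LS_Task 1 = 3−3 = 0
Slack_Task 3 = LS_Task 3 − ES_Task 3 = 22 − 15 = 7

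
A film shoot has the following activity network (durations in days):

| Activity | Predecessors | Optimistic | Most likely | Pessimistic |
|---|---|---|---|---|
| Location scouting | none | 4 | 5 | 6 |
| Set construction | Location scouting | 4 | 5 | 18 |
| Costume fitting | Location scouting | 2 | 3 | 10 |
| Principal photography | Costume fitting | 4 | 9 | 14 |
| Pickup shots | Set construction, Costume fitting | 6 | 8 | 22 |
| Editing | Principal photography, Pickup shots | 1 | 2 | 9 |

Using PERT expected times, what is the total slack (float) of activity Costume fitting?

te_Location scouting = (4 + 4·5 + 6)/6 = 30/6 = 5
te_Set construction = (4 + 4·5 + 18)/6 = 42/6 = 7
te_Costume fitting = (2 + 4·3 + 10)/6 = 24/6 = 4
te_Principal photography = (4 + 4·9 + 14)/6 = 54/6 = 9
te_Pickup shots = (6 + 4·8 + 22)/6 = 60/6 = 10
te_Editing = (1 + 4·2 + 9)/6 = 18/6 = 3

Forward pass:
ES_Location scouting = 0; EF_Location scouting = 5
ES_Set construction = 5; EF_Set construction = 5+7 = 12
ES_Costume fitting = 5; EF_Costume fitting = 5+4 = 9
ES_Principal photography = 9; EF_Principal photography = 9+9 = 18
ES_Pickup shots = max(EF_Set construction=12, EF_Costume fitting=9) = 12; EF_Pickup shots = 12+10 = 22
ES_Editing = max(EF_Principal photography=18, EF_Pickup shots=22) = 22; EF_Editing = 22+3 = 25
Expected project duration μ = 25 days. Critical path: Location scouting → Set construction → Pickup shots → Editing.

Backward pass:
LF_Editing = 25; LS_Editing = 25−3 = 22
LF_Pickup shots = LS_Editing = 22; LS_Pickup shots = 22−10 = 12
LF_Principal photography = LS_Editing = 22; LS_Principal photography = 22−9 = 13
LF_Costume fitting = min(LS_Principal photography=13, LS_Pickup shots=12) = 12; LS_Costume fitting = 12−4 = 8
LF_Set construction = LS_Pickup shots = 12; LS_Set construction = 12−7 = 5
LF_Location scouting = min(LS_Set construction=5, LS_Costume fitting=8) = 5; LS_Location scouting = 5−5 = 0
Slack_Costume fitting = LS_Costume fitting − ES_Costume fitting = 8 − 5 = 3

3 days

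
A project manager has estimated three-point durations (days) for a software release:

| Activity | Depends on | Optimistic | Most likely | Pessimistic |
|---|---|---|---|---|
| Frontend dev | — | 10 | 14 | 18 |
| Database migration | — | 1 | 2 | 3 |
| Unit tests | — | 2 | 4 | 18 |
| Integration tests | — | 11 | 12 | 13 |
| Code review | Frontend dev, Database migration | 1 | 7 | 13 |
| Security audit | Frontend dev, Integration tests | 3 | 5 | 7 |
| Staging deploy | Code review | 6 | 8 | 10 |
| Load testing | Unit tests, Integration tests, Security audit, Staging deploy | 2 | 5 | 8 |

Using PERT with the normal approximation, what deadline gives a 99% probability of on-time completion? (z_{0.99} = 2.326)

te_Frontend dev = (10 + 4·14 + 18)/6 = 84/6 = 14; σ²_Frontend dev = ((18−10)/6)² = 1.778
te_Database migration = (1 + 4·2 + 3)/6 = 12/6 = 2; σ²_Database migration = ((3−1)/6)² = 0.111
te_Unit tests = (2 + 4·4 + 18)/6 = 36/6 = 6; σ²_Unit tests = ((18−2)/6)² = 7.111
te_Integration tests = (11 + 4·12 + 13)/6 = 72/6 = 12; σ²_Integration tests = ((13−11)/6)² = 0.111
te_Code review = (1 + 4·7 + 13)/6 = 42/6 = 7; σ²_Code review = ((13−1)/6)² = 4.000
te_Security audit = (3 + 4·5 + 7)/6 = 30/6 = 5; σ²_Security audit = ((7−3)/6)² = 0.444
te_Staging deploy = (6 + 4·8 + 10)/6 = 48/6 = 8; σ²_Staging deploy = ((10−6)/6)² = 0.444
te_Load testing = (2 + 4·5 + 8)/6 = 30/6 = 5; σ²_Load testing = ((8−2)/6)² = 1.000

Forward pass:
ES_Frontend dev = 0; EF_Frontend dev = 14
ES_Database migration = 0; EF_Database migration = 2
ES_Unit tests = 0; EF_Unit tests = 6
ES_Integration tests = 0; EF_Integration tests = 12
ES_Code review = max(EF_Frontend dev=14, EF_Database migration=2) = 14; EF_Code review = 14+7 = 21
ES_Security audit = max(EF_Frontend dev=14, EF_Integration tests=12) = 14; EF_Security audit = 14+5 = 19
ES_Staging deploy = 21; EF_Staging deploy = 21+8 = 29
ES_Load testing = max(EF_Unit tests=6, EF_Integration tests=12, EF_Security audit=19, EF_Staging deploy=29) = 29; EF_Load testing = 29+5 = 34
Expected project duration μ = 34 days. Critical path: Frontend dev → Code review → Staging deploy → Load testing.

Variance along critical path = 1.778 + 4.000 + 0.444 + 1.000 = 7.222; σ = 2.687 days.
D = μ + z·σ = 34 + 2.326·2.687 = 40.3 days

40.3 days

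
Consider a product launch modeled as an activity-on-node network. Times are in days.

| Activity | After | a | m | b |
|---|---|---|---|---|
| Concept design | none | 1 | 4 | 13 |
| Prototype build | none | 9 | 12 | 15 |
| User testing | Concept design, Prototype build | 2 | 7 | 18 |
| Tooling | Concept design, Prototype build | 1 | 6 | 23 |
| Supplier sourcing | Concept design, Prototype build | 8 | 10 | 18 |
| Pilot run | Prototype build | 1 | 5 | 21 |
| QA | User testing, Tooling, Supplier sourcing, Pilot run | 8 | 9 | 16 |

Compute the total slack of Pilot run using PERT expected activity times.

4 days

te_Concept design = (1 + 4·4 + 13)/6 = 30/6 = 5
te_Prototype build = (9 + 4·12 + 15)/6 = 72/6 = 12
te_User testing = (2 + 4·7 + 18)/6 = 48/6 = 8
te_Tooling = (1 + 4·6 + 23)/6 = 48/6 = 8
te_Supplier sourcing = (8 + 4·10 + 18)/6 = 66/6 = 11
te_Pilot run = (1 + 4·5 + 21)/6 = 42/6 = 7
te_QA = (8 + 4·9 + 16)/6 = 60/6 = 10

Forward pass:
ES_Concept design = 0; EF_Concept design = 5
ES_Prototype build = 0; EF_Prototype build = 12
ES_User testing = max(EF_Concept design=5, EF_Prototype build=12) = 12; EF_User testing = 12+8 = 20
ES_Tooling = max(EF_Concept design=5, EF_Prototype build=12) = 12; EF_Tooling = 12+8 = 20
ES_Supplier sourcing = max(EF_Concept design=5, EF_Prototype build=12) = 12; EF_Supplier sourcing = 12+11 = 23
ES_Pilot run = 12; EF_Pilot run = 12+7 = 19
ES_QA = max(EF_User testing=20, EF_Tooling=20, EF_Supplier sourcing=23, EF_Pilot run=19) = 23; EF_QA = 23+10 = 33
Expected project duration μ = 33 days. Critical path: Prototype build → Supplier sourcing → QA.

Backward pass:
LF_QA = 33; LS_QA = 33−10 = 23
LF_Pilot run = LS_QA = 23; LS_Pilot run = 23−7 = 16
LF_Supplier sourcing = LS_QA = 23; LS_Supplier sourcing = 23−11 = 12
LF_Tooling = LS_QA = 23; LS_Tooling = 23−8 = 15
LF_User testing = LS_QA = 23; LS_User testing = 23−8 = 15
LF_Prototype build = min(LS_User testing=15, LS_Tooling=15, LS_Supplier sourcing=12, LS_Pilot run=16) = 12; LS_Prototype build = 12−12 = 0
LF_Concept design = min(LS_User testing=15, LS_Tooling=15, LS_Supplier sourcing=12) = 12; LS_Concept design = 12−5 = 7
Slack_Pilot run = LS_Pilot run − ES_Pilot run = 16 − 12 = 4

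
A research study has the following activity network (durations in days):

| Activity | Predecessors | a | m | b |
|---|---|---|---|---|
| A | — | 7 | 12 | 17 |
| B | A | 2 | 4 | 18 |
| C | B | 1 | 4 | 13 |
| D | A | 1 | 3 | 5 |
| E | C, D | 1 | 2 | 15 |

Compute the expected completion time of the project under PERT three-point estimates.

te_A = (7 + 4·12 + 17)/6 = 72/6 = 12
te_B = (2 + 4·4 + 18)/6 = 36/6 = 6
te_C = (1 + 4·4 + 13)/6 = 30/6 = 5
te_D = (1 + 4·3 + 5)/6 = 18/6 = 3
te_E = (1 + 4·2 + 15)/6 = 24/6 = 4

Forward pass:
ES_A = 0; EF_A = 12
ES_B = 12; EF_B = 12+6 = 18
ES_C = 18; EF_C = 18+5 = 23
ES_D = 12; EF_D = 12+3 = 15
ES_E = max(EF_C=23, EF_D=15) = 23; EF_E = 23+4 = 27
Expected project duration μ = 27 days. Critical path: A → B → C → E.

27 days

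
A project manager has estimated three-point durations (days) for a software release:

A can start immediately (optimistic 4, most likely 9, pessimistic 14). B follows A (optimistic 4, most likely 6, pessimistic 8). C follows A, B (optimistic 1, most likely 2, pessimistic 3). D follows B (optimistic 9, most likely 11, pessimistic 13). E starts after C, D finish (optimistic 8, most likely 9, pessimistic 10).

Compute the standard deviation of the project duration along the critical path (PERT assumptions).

1.94 days

te_A = (4 + 4·9 + 14)/6 = 54/6 = 9; σ²_A = ((14−4)/6)² = 2.778
te_B = (4 + 4·6 + 8)/6 = 36/6 = 6; σ²_B = ((8−4)/6)² = 0.444
te_C = (1 + 4·2 + 3)/6 = 12/6 = 2; σ²_C = ((3−1)/6)² = 0.111
te_D = (9 + 4·11 + 13)/6 = 66/6 = 11; σ²_D = ((13−9)/6)² = 0.444
te_E = (8 + 4·9 + 10)/6 = 54/6 = 9; σ²_E = ((10−8)/6)² = 0.111

Forward pass:
ES_A = 0; EF_A = 9
ES_B = 9; EF_B = 9+6 = 15
ES_C = max(EF_A=9, EF_B=15) = 15; EF_C = 15+2 = 17
ES_D = 15; EF_D = 15+11 = 26
ES_E = max(EF_C=17, EF_D=26) = 26; EF_E = 26+9 = 35
Expected project duration μ = 35 days. Critical path: A → B → D → E.

Variance along critical path = 2.778 + 0.444 + 0.444 + 0.111 = 3.778
σ = √3.778 = 1.944 days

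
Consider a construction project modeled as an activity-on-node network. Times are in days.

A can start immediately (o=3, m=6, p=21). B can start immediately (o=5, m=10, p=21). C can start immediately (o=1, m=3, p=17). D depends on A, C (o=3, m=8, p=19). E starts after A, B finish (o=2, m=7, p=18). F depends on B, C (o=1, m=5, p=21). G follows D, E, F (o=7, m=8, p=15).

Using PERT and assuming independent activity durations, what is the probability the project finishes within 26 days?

0.309

te_A = (3 + 4·6 + 21)/6 = 48/6 = 8; σ²_A = ((21−3)/6)² = 9.000
te_B = (5 + 4·10 + 21)/6 = 66/6 = 11; σ²_B = ((21−5)/6)² = 7.111
te_C = (1 + 4·3 + 17)/6 = 30/6 = 5; σ²_C = ((17−1)/6)² = 7.111
te_D = (3 + 4·8 + 19)/6 = 54/6 = 9; σ²_D = ((19−3)/6)² = 7.111
te_E = (2 + 4·7 + 18)/6 = 48/6 = 8; σ²_E = ((18−2)/6)² = 7.111
te_F = (1 + 4·5 + 21)/6 = 42/6 = 7; σ²_F = ((21−1)/6)² = 11.111
te_G = (7 + 4·8 + 15)/6 = 54/6 = 9; σ²_G = ((15−7)/6)² = 1.778

Forward pass:
ES_A = 0; EF_A = 8
ES_B = 0; EF_B = 11
ES_C = 0; EF_C = 5
ES_D = max(EF_A=8, EF_C=5) = 8; EF_D = 8+9 = 17
ES_E = max(EF_A=8, EF_B=11) = 11; EF_E = 11+8 = 19
ES_F = max(EF_B=11, EF_C=5) = 11; EF_F = 11+7 = 18
ES_G = max(EF_D=17, EF_E=19, EF_F=18) = 19; EF_G = 19+9 = 28
Expected project duration μ = 28 days. Critical path: B → E → G.

Variance along critical path = 7.111 + 7.111 + 1.778 = 16.000; σ = √16.000 = 4.000 days.
Z = (26 − 28) / 4.000 = -0.500
P(T ≤ 26) = Φ(-0.500) ≈ 0.309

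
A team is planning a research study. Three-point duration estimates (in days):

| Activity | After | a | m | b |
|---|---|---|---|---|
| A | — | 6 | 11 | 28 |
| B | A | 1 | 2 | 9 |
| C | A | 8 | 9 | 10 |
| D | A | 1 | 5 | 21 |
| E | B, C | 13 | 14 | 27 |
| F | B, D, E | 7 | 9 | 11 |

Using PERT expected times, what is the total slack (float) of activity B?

te_A = (6 + 4·11 + 28)/6 = 78/6 = 13
te_B = (1 + 4·2 + 9)/6 = 18/6 = 3
te_C = (8 + 4·9 + 10)/6 = 54/6 = 9
te_D = (1 + 4·5 + 21)/6 = 42/6 = 7
te_E = (13 + 4·14 + 27)/6 = 96/6 = 16
te_F = (7 + 4·9 + 11)/6 = 54/6 = 9

Forward pass:
ES_A = 0; EF_A = 13
ES_B = 13; EF_B = 13+3 = 16
ES_C = 13; EF_C = 13+9 = 22
ES_D = 13; EF_D = 13+7 = 20
ES_E = max(EF_B=16, EF_C=22) = 22; EF_E = 22+16 = 38
ES_F = max(EF_B=16, EF_D=20, EF_E=38) = 38; EF_F = 38+9 = 47
Expected project duration μ = 47 days. Critical path: A → C → E → F.

Backward pass:
LF_F = 47; LS_F = 47−9 = 38
LF_E = LS_F = 38; LS_E = 38−16 = 22
LF_D = LS_F = 38; LS_D = 38−7 = 31
LF_C = LS_E = 22; LS_C = 22−9 = 13
LF_B = min(LS_E=22, LS_F=38) = 22; LS_B = 22−3 = 19
LF_A = min(LS_B=19, LS_C=13, LS_D=31) = 13; LS_A = 13−13 = 0
Slack_B = LS_B − ES_B = 19 − 13 = 6

6 days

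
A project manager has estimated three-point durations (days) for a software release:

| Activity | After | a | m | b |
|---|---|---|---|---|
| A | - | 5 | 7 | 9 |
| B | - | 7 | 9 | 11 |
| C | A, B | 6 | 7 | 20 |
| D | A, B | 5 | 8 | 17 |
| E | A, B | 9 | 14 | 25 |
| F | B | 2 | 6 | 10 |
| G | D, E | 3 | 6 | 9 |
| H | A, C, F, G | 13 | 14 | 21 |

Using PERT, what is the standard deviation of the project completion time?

3.21 days

te_A = (5 + 4·7 + 9)/6 = 42/6 = 7; σ²_A = ((9−5)/6)² = 0.444
te_B = (7 + 4·9 + 11)/6 = 54/6 = 9; σ²_B = ((11−7)/6)² = 0.444
te_C = (6 + 4·7 + 20)/6 = 54/6 = 9; σ²_C = ((20−6)/6)² = 5.444
te_D = (5 + 4·8 + 17)/6 = 54/6 = 9; σ²_D = ((17−5)/6)² = 4.000
te_E = (9 + 4·14 + 25)/6 = 90/6 = 15; σ²_E = ((25−9)/6)² = 7.111
te_F = (2 + 4·6 + 10)/6 = 36/6 = 6; σ²_F = ((10−2)/6)² = 1.778
te_G = (3 + 4·6 + 9)/6 = 36/6 = 6; σ²_G = ((9−3)/6)² = 1.000
te_H = (13 + 4·14 + 21)/6 = 90/6 = 15; σ²_H = ((21−13)/6)² = 1.778

Forward pass:
ES_A = 0; EF_A = 7
ES_B = 0; EF_B = 9
ES_C = max(EF_A=7, EF_B=9) = 9; EF_C = 9+9 = 18
ES_D = max(EF_A=7, EF_B=9) = 9; EF_D = 9+9 = 18
ES_E = max(EF_A=7, EF_B=9) = 9; EF_E = 9+15 = 24
ES_F = 9; EF_F = 9+6 = 15
ES_G = max(EF_D=18, EF_E=24) = 24; EF_G = 24+6 = 30
ES_H = max(EF_A=7, EF_C=18, EF_F=15, EF_G=30) = 30; EF_H = 30+15 = 45
Expected project duration μ = 45 days. Critical path: B → E → G → H.

Variance along critical path = 0.444 + 7.111 + 1.000 + 1.778 = 10.333
σ = √10.333 = 3.215 days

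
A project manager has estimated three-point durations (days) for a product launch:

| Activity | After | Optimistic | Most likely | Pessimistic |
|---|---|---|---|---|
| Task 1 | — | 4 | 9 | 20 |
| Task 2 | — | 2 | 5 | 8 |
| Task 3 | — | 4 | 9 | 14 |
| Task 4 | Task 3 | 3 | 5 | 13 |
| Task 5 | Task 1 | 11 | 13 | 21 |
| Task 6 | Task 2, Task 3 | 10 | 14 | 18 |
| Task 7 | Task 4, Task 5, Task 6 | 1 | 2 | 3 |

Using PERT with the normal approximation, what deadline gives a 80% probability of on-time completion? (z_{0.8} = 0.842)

28.7 days

te_Task 1 = (4 + 4·9 + 20)/6 = 60/6 = 10; σ²_Task 1 = ((20−4)/6)² = 7.111
te_Task 2 = (2 + 4·5 + 8)/6 = 30/6 = 5; σ²_Task 2 = ((8−2)/6)² = 1.000
te_Task 3 = (4 + 4·9 + 14)/6 = 54/6 = 9; σ²_Task 3 = ((14−4)/6)² = 2.778
te_Task 4 = (3 + 4·5 + 13)/6 = 36/6 = 6; σ²_Task 4 = ((13−3)/6)² = 2.778
te_Task 5 = (11 + 4·13 + 21)/6 = 84/6 = 14; σ²_Task 5 = ((21−11)/6)² = 2.778
te_Task 6 = (10 + 4·14 + 18)/6 = 84/6 = 14; σ²_Task 6 = ((18−10)/6)² = 1.778
te_Task 7 = (1 + 4·2 + 3)/6 = 12/6 = 2; σ²_Task 7 = ((3−1)/6)² = 0.111

Forward pass:
ES_Task 1 = 0; EF_Task 1 = 10
ES_Task 2 = 0; EF_Task 2 = 5
ES_Task 3 = 0; EF_Task 3 = 9
ES_Task 4 = 9; EF_Task 4 = 9+6 = 15
ES_Task 5 = 10; EF_Task 5 = 10+14 = 24
ES_Task 6 = max(EF_Task 2=5, EF_Task 3=9) = 9; EF_Task 6 = 9+14 = 23
ES_Task 7 = max(EF_Task 4=15, EF_Task 5=24, EF_Task 6=23) = 24; EF_Task 7 = 24+2 = 26
Expected project duration μ = 26 days. Critical path: Task 1 → Task 5 → Task 7.

Variance along critical path = 7.111 + 2.778 + 0.111 = 10.000; σ = 3.162 days.
D = μ + z·σ = 26 + 0.842·3.162 = 28.7 days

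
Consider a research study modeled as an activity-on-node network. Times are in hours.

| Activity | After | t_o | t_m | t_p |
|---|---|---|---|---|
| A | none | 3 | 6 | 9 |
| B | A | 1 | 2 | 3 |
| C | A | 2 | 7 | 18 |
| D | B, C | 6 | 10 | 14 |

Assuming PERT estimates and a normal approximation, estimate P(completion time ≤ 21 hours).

0.170

te_A = (3 + 4·6 + 9)/6 = 36/6 = 6; σ²_A = ((9−3)/6)² = 1.000
te_B = (1 + 4·2 + 3)/6 = 12/6 = 2; σ²_B = ((3−1)/6)² = 0.111
te_C = (2 + 4·7 + 18)/6 = 48/6 = 8; σ²_C = ((18−2)/6)² = 7.111
te_D = (6 + 4·10 + 14)/6 = 60/6 = 10; σ²_D = ((14−6)/6)² = 1.778

Forward pass:
ES_A = 0; EF_A = 6
ES_B = 6; EF_B = 6+2 = 8
ES_C = 6; EF_C = 6+8 = 14
ES_D = max(EF_B=8, EF_C=14) = 14; EF_D = 14+10 = 24
Expected project duration μ = 24 hours. Critical path: A → C → D.

Variance along critical path = 1.000 + 7.111 + 1.778 = 9.889; σ = √9.889 = 3.145 hours.
Z = (21 − 24) / 3.145 = -0.954
P(T ≤ 21) = Φ(-0.954) ≈ 0.170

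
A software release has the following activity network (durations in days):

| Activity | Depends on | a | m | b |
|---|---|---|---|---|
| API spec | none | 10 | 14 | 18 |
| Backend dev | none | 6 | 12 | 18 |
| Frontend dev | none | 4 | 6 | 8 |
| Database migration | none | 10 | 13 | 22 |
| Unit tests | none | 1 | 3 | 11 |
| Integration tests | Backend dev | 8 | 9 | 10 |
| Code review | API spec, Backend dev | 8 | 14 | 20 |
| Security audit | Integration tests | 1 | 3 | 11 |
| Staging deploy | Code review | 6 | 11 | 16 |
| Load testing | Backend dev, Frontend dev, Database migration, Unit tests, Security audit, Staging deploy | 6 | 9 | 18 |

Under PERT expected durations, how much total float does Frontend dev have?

33 days

te_API spec = (10 + 4·14 + 18)/6 = 84/6 = 14
te_Backend dev = (6 + 4·12 + 18)/6 = 72/6 = 12
te_Frontend dev = (4 + 4·6 + 8)/6 = 36/6 = 6
te_Database migration = (10 + 4·13 + 22)/6 = 84/6 = 14
te_Unit tests = (1 + 4·3 + 11)/6 = 24/6 = 4
te_Integration tests = (8 + 4·9 + 10)/6 = 54/6 = 9
te_Code review = (8 + 4·14 + 20)/6 = 84/6 = 14
te_Security audit = (1 + 4·3 + 11)/6 = 24/6 = 4
te_Staging deploy = (6 + 4·11 + 16)/6 = 66/6 = 11
te_Load testing = (6 + 4·9 + 18)/6 = 60/6 = 10

Forward pass:
ES_API spec = 0; EF_API spec = 14
ES_Backend dev = 0; EF_Backend dev = 12
ES_Frontend dev = 0; EF_Frontend dev = 6
ES_Database migration = 0; EF_Database migration = 14
ES_Unit tests = 0; EF_Unit tests = 4
ES_Integration tests = 12; EF_Integration tests = 12+9 = 21
ES_Code review = max(EF_API spec=14, EF_Backend dev=12) = 14; EF_Code review = 14+14 = 28
ES_Security audit = 21; EF_Security audit = 21+4 = 25
ES_Staging deploy = 28; EF_Staging deploy = 28+11 = 39
ES_Load testing = max(EF_Backend dev=12, EF_Frontend dev=6, EF_Database migration=14, EF_Unit tests=4, EF_Security audit=25, EF_Staging deploy=39) = 39; EF_Load testing = 39+10 = 49
Expected project duration μ = 49 days. Critical path: API spec → Code review → Staging deploy → Load testing.

Backward pass:
LF_Load testing = 49; LS_Load testing = 49−10 = 39
LF_Staging deploy = LS_Load testing = 39; LS_Staging deploy = 39−11 = 28
LF_Security audit = LS_Load testing = 39; LS_Security audit = 39−4 = 35
LF_Code review = LS_Staging deploy = 28; LS_Code review = 28−14 = 14
LF_Integration tests = LS_Security audit = 35; LS_Integration tests = 35−9 = 26
LF_Unit tests = LS_Load testing = 39; LS_Unit tests = 39−4 = 35
LF_Database migration = LS_Load testing = 39; LS_Database migration = 39−14 = 25
LF_Frontend dev = LS_Load testing = 39; LS_Frontend dev = 39−6 = 33
LF_Backend dev = min(LS_Integration tests=26, LS_Code review=14, LS_Load testing=39) = 14; LS_Backend dev = 14−12 = 2
LF_API spec = LS_Code review = 14; LS_API spec = 14−14 = 0
Slack_Frontend dev = LS_Frontend dev − ES_Frontend dev = 33 − 0 = 33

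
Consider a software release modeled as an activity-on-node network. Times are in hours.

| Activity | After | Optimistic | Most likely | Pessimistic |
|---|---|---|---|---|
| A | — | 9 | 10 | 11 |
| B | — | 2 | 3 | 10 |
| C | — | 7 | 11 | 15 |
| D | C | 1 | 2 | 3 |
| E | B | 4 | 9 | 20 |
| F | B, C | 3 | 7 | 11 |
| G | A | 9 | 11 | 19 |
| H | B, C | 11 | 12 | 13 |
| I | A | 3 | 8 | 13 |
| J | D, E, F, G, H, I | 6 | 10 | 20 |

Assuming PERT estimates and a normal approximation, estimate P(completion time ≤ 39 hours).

te_A = (9 + 4·10 + 11)/6 = 60/6 = 10; σ²_A = ((11−9)/6)² = 0.111
te_B = (2 + 4·3 + 10)/6 = 24/6 = 4; σ²_B = ((10−2)/6)² = 1.778
te_C = (7 + 4·11 + 15)/6 = 66/6 = 11; σ²_C = ((15−7)/6)² = 1.778
te_D = (1 + 4·2 + 3)/6 = 12/6 = 2; σ²_D = ((3−1)/6)² = 0.111
te_E = (4 + 4·9 + 20)/6 = 60/6 = 10; σ²_E = ((20−4)/6)² = 7.111
te_F = (3 + 4·7 + 11)/6 = 42/6 = 7; σ²_F = ((11−3)/6)² = 1.778
te_G = (9 + 4·11 + 19)/6 = 72/6 = 12; σ²_G = ((19−9)/6)² = 2.778
te_H = (11 + 4·12 + 13)/6 = 72/6 = 12; σ²_H = ((13−11)/6)² = 0.111
te_I = (3 + 4·8 + 13)/6 = 48/6 = 8; σ²_I = ((13−3)/6)² = 2.778
te_J = (6 + 4·10 + 20)/6 = 66/6 = 11; σ²_J = ((20−6)/6)² = 5.444

Forward pass:
ES_A = 0; EF_A = 10
ES_B = 0; EF_B = 4
ES_C = 0; EF_C = 11
ES_D = 11; EF_D = 11+2 = 13
ES_E = 4; EF_E = 4+10 = 14
ES_F = max(EF_B=4, EF_C=11) = 11; EF_F = 11+7 = 18
ES_G = 10; EF_G = 10+12 = 22
ES_H = max(EF_B=4, EF_C=11) = 11; EF_H = 11+12 = 23
ES_I = 10; EF_I = 10+8 = 18
ES_J = max(EF_D=13, EF_E=14, EF_F=18, EF_G=22, EF_H=23, EF_I=18) = 23; EF_J = 23+11 = 34
Expected project duration μ = 34 hours. Critical path: C → H → J.

Variance along critical path = 1.778 + 0.111 + 5.444 = 7.333; σ = √7.333 = 2.708 hours.
Z = (39 − 34) / 2.708 = 1.846
P(T ≤ 39) = Φ(1.846) ≈ 0.968

0.968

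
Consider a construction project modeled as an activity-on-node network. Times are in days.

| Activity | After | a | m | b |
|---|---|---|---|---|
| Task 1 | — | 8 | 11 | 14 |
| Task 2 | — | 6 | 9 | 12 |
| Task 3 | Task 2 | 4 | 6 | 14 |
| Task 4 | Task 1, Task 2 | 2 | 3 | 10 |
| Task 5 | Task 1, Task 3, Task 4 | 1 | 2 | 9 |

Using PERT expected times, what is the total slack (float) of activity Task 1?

te_Task 1 = (8 + 4·11 + 14)/6 = 66/6 = 11
te_Task 2 = (6 + 4·9 + 12)/6 = 54/6 = 9
te_Task 3 = (4 + 4·6 + 14)/6 = 42/6 = 7
te_Task 4 = (2 + 4·3 + 10)/6 = 24/6 = 4
te_Task 5 = (1 + 4·2 + 9)/6 = 18/6 = 3

Forward pass:
ES_Task 1 = 0; EF_Task 1 = 11
ES_Task 2 = 0; EF_Task 2 = 9
ES_Task 3 = 9; EF_Task 3 = 9+7 = 16
ES_Task 4 = max(EF_Task 1=11, EF_Task 2=9) = 11; EF_Task 4 = 11+4 = 15
ES_Task 5 = max(EF_Task 1=11, EF_Task 3=16, EF_Task 4=15) = 16; EF_Task 5 = 16+3 = 19
Expected project duration μ = 19 days. Critical path: Task 2 → Task 3 → Task 5.

Backward pass:
LF_Task 5 = 19; LS_Task 5 = 19−3 = 16
LF_Task 4 = LS_Task 5 = 16; LS_Task 4 = 16−4 = 12
LF_Task 3 = LS_Task 5 = 16; LS_Task 3 = 16−7 = 9
LF_Task 2 = min(LS_Task 3=9, LS_Task 4=12) = 9; LS_Task 2 = 9−9 = 0
LF_Task 1 = min(LS_Task 4=12, LS_Task 5=16) = 12; LS_Task 1 = 12−11 = 1
Slack_Task 1 = LS_Task 1 − ES_Task 1 = 1 − 0 = 1

1 days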